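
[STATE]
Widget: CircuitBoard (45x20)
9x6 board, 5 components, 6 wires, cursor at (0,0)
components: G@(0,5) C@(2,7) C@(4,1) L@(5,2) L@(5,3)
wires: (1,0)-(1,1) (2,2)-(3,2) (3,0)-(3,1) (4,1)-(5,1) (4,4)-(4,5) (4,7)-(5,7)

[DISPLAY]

   0 1 2 3 4 5 6 7 8                         
0  [.]                  G                    
                                             
1   · ─ ·                                    
                                             
2           ·                   C            
            │                                
3   · ─ ·   ·                                
                                             
4       C           · ─ ·       ·            
        │                       │            
5       ·   L   L               ·            
Cursor: (0,0)                                
                                             
                                             
                                             
                                             
                                             
                                             
                                             


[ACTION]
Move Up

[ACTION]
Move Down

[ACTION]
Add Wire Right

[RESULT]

   0 1 2 3 4 5 6 7 8                         
0                       G                    
                                             
1  [.]─ ·                                    
                                             
2           ·                   C            
            │                                
3   · ─ ·   ·                                
                                             
4       C           · ─ ·       ·            
        │                       │            
5       ·   L   L               ·            
Cursor: (1,0)                                
                                             
                                             
                                             
                                             
                                             
                                             
                                             


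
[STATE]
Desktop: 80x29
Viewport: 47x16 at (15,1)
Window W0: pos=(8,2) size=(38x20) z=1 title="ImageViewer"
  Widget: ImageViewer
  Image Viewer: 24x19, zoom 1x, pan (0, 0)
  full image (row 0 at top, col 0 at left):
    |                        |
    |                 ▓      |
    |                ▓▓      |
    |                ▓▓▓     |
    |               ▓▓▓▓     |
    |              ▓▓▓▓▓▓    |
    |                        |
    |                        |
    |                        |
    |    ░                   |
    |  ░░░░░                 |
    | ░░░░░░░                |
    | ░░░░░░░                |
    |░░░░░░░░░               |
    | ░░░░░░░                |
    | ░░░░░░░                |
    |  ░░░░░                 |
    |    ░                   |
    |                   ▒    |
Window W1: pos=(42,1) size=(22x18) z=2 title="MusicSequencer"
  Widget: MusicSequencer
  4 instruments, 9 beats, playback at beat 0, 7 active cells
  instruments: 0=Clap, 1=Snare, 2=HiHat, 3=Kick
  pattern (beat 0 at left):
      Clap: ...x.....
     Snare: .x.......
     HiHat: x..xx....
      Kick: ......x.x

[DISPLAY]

                           ┏━━━━━━━━━━━━━━━━━━━
━━━━━━━━━━━━━━━━━━━━━━━━━━━┃ MusicSequencer    
Viewer                     ┠───────────────────
───────────────────────────┃      ▼12345678    
                           ┃  Clap···█·····    
           ▓               ┃ Snare·█·······    
          ▓▓               ┃ HiHat█··██····    
          ▓▓▓              ┃  Kick······█·█    
         ▓▓▓▓              ┃                   
        ▓▓▓▓▓▓             ┃                   
                           ┃                   
                           ┃                   
                           ┃                   
                           ┃                   
░                          ┃                   
░░                         ┃                   


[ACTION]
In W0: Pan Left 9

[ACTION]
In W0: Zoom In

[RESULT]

                           ┏━━━━━━━━━━━━━━━━━━━
━━━━━━━━━━━━━━━━━━━━━━━━━━━┃ MusicSequencer    
Viewer                     ┠───────────────────
───────────────────────────┃      ▼12345678    
                           ┃  Clap···█·····    
                           ┃ Snare·█·······    
                           ┃ HiHat█··██····    
                           ┃  Kick······█·█    
                          ▓┃                   
                          ▓┃                   
                          ▓┃                   
                          ▓┃                   
                        ▓▓▓┃                   
                        ▓▓▓┃                   
                      ▓▓▓▓▓┃                   
                      ▓▓▓▓▓┃                   


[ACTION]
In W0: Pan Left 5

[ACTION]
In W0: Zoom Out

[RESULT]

                           ┏━━━━━━━━━━━━━━━━━━━
━━━━━━━━━━━━━━━━━━━━━━━━━━━┃ MusicSequencer    
Viewer                     ┠───────────────────
───────────────────────────┃      ▼12345678    
                           ┃  Clap···█·····    
           ▓               ┃ Snare·█·······    
          ▓▓               ┃ HiHat█··██····    
          ▓▓▓              ┃  Kick······█·█    
         ▓▓▓▓              ┃                   
        ▓▓▓▓▓▓             ┃                   
                           ┃                   
                           ┃                   
                           ┃                   
                           ┃                   
░                          ┃                   
░░                         ┃                   


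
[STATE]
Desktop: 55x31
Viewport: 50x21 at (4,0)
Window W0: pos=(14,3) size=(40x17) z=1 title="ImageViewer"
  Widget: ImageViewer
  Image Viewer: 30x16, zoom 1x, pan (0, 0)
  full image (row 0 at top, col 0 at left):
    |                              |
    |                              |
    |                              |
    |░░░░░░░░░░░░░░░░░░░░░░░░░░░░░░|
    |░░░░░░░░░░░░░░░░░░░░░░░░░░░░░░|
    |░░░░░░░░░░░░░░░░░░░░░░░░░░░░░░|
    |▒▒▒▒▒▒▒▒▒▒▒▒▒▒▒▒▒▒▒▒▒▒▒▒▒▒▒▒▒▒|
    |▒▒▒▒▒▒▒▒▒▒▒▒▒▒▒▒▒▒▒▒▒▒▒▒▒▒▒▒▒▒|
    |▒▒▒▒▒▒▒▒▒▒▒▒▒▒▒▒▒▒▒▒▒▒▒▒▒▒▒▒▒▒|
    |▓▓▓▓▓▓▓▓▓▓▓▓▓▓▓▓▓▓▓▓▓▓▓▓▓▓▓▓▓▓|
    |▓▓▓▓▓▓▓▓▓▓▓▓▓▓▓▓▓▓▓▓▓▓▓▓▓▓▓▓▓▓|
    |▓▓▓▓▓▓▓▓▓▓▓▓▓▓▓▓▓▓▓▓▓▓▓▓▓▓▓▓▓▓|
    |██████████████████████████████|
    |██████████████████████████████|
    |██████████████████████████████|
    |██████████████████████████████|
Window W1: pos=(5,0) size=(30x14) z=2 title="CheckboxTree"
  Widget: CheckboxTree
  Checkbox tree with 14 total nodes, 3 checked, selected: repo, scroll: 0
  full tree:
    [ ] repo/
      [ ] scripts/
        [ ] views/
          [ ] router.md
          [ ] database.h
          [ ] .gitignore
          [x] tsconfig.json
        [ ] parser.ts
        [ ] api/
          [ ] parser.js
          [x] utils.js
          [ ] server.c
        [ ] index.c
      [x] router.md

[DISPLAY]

 ┏━━━━━━━━━━━━━━━━━━━━━━━━━━━━┓                   
 ┃ CheckboxTree               ┃                   
 ┠────────────────────────────┨                   
 ┃>[-] repo/                  ┃━━━━━━━━━━━━━━━━━━┓
 ┃   [-] scripts/             ┃                  ┃
 ┃     [-] views/             ┃──────────────────┨
 ┃       [ ] router.md        ┃                  ┃
 ┃       [ ] database.h       ┃                  ┃
 ┃       [ ] .gitignore       ┃                  ┃
 ┃       [x] tsconfig.json    ┃░░░░░░░░░░        ┃
 ┃     [ ] parser.ts          ┃░░░░░░░░░░        ┃
 ┃     [-] api/               ┃░░░░░░░░░░        ┃
 ┃       [ ] parser.js        ┃▒▒▒▒▒▒▒▒▒▒        ┃
 ┗━━━━━━━━━━━━━━━━━━━━━━━━━━━━┛▒▒▒▒▒▒▒▒▒▒        ┃
          ┃▒▒▒▒▒▒▒▒▒▒▒▒▒▒▒▒▒▒▒▒▒▒▒▒▒▒▒▒▒▒        ┃
          ┃▓▓▓▓▓▓▓▓▓▓▓▓▓▓▓▓▓▓▓▓▓▓▓▓▓▓▓▓▓▓        ┃
          ┃▓▓▓▓▓▓▓▓▓▓▓▓▓▓▓▓▓▓▓▓▓▓▓▓▓▓▓▓▓▓        ┃
          ┃▓▓▓▓▓▓▓▓▓▓▓▓▓▓▓▓▓▓▓▓▓▓▓▓▓▓▓▓▓▓        ┃
          ┃██████████████████████████████        ┃
          ┗━━━━━━━━━━━━━━━━━━━━━━━━━━━━━━━━━━━━━━┛
                                                  


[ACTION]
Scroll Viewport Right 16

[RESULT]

┏━━━━━━━━━━━━━━━━━━━━━━━━━━━━┓                    
┃ CheckboxTree               ┃                    
┠────────────────────────────┨                    
┃>[-] repo/                  ┃━━━━━━━━━━━━━━━━━━┓ 
┃   [-] scripts/             ┃                  ┃ 
┃     [-] views/             ┃──────────────────┨ 
┃       [ ] router.md        ┃                  ┃ 
┃       [ ] database.h       ┃                  ┃ 
┃       [ ] .gitignore       ┃                  ┃ 
┃       [x] tsconfig.json    ┃░░░░░░░░░░        ┃ 
┃     [ ] parser.ts          ┃░░░░░░░░░░        ┃ 
┃     [-] api/               ┃░░░░░░░░░░        ┃ 
┃       [ ] parser.js        ┃▒▒▒▒▒▒▒▒▒▒        ┃ 
┗━━━━━━━━━━━━━━━━━━━━━━━━━━━━┛▒▒▒▒▒▒▒▒▒▒        ┃ 
         ┃▒▒▒▒▒▒▒▒▒▒▒▒▒▒▒▒▒▒▒▒▒▒▒▒▒▒▒▒▒▒        ┃ 
         ┃▓▓▓▓▓▓▓▓▓▓▓▓▓▓▓▓▓▓▓▓▓▓▓▓▓▓▓▓▓▓        ┃ 
         ┃▓▓▓▓▓▓▓▓▓▓▓▓▓▓▓▓▓▓▓▓▓▓▓▓▓▓▓▓▓▓        ┃ 
         ┃▓▓▓▓▓▓▓▓▓▓▓▓▓▓▓▓▓▓▓▓▓▓▓▓▓▓▓▓▓▓        ┃ 
         ┃██████████████████████████████        ┃ 
         ┗━━━━━━━━━━━━━━━━━━━━━━━━━━━━━━━━━━━━━━┛ 
                                                  


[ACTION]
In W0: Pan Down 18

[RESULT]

┏━━━━━━━━━━━━━━━━━━━━━━━━━━━━┓                    
┃ CheckboxTree               ┃                    
┠────────────────────────────┨                    
┃>[-] repo/                  ┃━━━━━━━━━━━━━━━━━━┓ 
┃   [-] scripts/             ┃                  ┃ 
┃     [-] views/             ┃──────────────────┨ 
┃       [ ] router.md        ┃                  ┃ 
┃       [ ] database.h       ┃                  ┃ 
┃       [ ] .gitignore       ┃                  ┃ 
┃       [x] tsconfig.json    ┃                  ┃ 
┃     [ ] parser.ts          ┃                  ┃ 
┃     [-] api/               ┃                  ┃ 
┃       [ ] parser.js        ┃                  ┃ 
┗━━━━━━━━━━━━━━━━━━━━━━━━━━━━┛                  ┃ 
         ┃                                      ┃ 
         ┃                                      ┃ 
         ┃                                      ┃ 
         ┃                                      ┃ 
         ┃                                      ┃ 
         ┗━━━━━━━━━━━━━━━━━━━━━━━━━━━━━━━━━━━━━━┛ 
                                                  


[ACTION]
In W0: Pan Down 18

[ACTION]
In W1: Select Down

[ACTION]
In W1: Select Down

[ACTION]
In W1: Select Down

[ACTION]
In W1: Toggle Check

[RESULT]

┏━━━━━━━━━━━━━━━━━━━━━━━━━━━━┓                    
┃ CheckboxTree               ┃                    
┠────────────────────────────┨                    
┃ [-] repo/                  ┃━━━━━━━━━━━━━━━━━━┓ 
┃   [-] scripts/             ┃                  ┃ 
┃     [-] views/             ┃──────────────────┨ 
┃>      [x] router.md        ┃                  ┃ 
┃       [ ] database.h       ┃                  ┃ 
┃       [ ] .gitignore       ┃                  ┃ 
┃       [x] tsconfig.json    ┃                  ┃ 
┃     [ ] parser.ts          ┃                  ┃ 
┃     [-] api/               ┃                  ┃ 
┃       [ ] parser.js        ┃                  ┃ 
┗━━━━━━━━━━━━━━━━━━━━━━━━━━━━┛                  ┃ 
         ┃                                      ┃ 
         ┃                                      ┃ 
         ┃                                      ┃ 
         ┃                                      ┃ 
         ┃                                      ┃ 
         ┗━━━━━━━━━━━━━━━━━━━━━━━━━━━━━━━━━━━━━━┛ 
                                                  


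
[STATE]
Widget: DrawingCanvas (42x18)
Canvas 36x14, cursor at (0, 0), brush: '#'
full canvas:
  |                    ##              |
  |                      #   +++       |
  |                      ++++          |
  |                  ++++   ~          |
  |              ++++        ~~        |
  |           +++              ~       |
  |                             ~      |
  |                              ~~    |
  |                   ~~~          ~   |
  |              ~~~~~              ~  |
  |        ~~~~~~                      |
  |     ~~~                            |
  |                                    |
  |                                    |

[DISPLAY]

+                   ##                    
                      #   +++             
                      ++++                
                  ++++   ~                
              ++++        ~~              
           +++              ~             
                             ~            
                              ~~          
                   ~~~          ~         
              ~~~~~              ~        
        ~~~~~~                            
     ~~~                                  
                                          
                                          
                                          
                                          
                                          
                                          


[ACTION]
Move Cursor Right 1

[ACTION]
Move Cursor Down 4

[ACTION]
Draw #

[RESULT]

                    ##                    
                      #   +++             
                      ++++                
                  ++++   ~                
 #            ++++        ~~              
           +++              ~             
                             ~            
                              ~~          
                   ~~~          ~         
              ~~~~~              ~        
        ~~~~~~                            
     ~~~                                  
                                          
                                          
                                          
                                          
                                          
                                          


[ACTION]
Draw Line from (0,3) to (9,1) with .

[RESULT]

   .                ##                    
   .                  #   +++             
   .                  ++++                
  .               ++++   ~                
 #.           ++++        ~~              
  .        +++              ~             
  .                          ~            
 .                            ~~          
 .                 ~~~          ~         
 .            ~~~~~              ~        
        ~~~~~~                            
     ~~~                                  
                                          
                                          
                                          
                                          
                                          
                                          


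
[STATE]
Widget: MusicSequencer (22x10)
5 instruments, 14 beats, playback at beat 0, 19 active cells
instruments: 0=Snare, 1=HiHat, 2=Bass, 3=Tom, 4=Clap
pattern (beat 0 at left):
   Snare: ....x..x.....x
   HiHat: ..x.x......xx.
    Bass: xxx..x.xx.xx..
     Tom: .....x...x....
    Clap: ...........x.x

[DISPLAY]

      ▼1234567890123  
 Snare····█··█·····█  
 HiHat··█·█······██·  
  Bass███··█·██·██··  
   Tom·····█···█····  
  Clap···········█·█  
                      
                      
                      
                      


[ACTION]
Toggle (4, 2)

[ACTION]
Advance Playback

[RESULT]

      0▼234567890123  
 Snare····█··█·····█  
 HiHat··█·█······██·  
  Bass███··█·██·██··  
   Tom·····█···█····  
  Clap··█········█·█  
                      
                      
                      
                      


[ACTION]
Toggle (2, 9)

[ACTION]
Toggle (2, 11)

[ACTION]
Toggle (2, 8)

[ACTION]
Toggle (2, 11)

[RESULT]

      0▼234567890123  
 Snare····█··█·····█  
 HiHat··█·█······██·  
  Bass███··█·█·███··  
   Tom·····█···█····  
  Clap··█········█·█  
                      
                      
                      
                      


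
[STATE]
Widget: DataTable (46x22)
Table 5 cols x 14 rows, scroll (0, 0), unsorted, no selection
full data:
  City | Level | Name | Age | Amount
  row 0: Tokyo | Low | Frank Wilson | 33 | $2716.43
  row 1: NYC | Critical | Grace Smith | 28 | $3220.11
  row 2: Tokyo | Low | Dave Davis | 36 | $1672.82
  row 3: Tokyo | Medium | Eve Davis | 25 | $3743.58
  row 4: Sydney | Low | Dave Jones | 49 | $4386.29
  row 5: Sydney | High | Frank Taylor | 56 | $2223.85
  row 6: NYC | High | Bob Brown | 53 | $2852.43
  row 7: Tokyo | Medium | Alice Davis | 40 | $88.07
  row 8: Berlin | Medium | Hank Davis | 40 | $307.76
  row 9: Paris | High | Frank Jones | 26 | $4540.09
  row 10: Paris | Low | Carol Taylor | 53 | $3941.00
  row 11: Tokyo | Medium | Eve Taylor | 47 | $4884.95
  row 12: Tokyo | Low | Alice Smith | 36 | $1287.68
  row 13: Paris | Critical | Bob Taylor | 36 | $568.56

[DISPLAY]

City  │Level   │Name        │Age│Amount       
──────┼────────┼────────────┼───┼────────     
Tokyo │Low     │Frank Wilson│33 │$2716.43     
NYC   │Critical│Grace Smith │28 │$3220.11     
Tokyo │Low     │Dave Davis  │36 │$1672.82     
Tokyo │Medium  │Eve Davis   │25 │$3743.58     
Sydney│Low     │Dave Jones  │49 │$4386.29     
Sydney│High    │Frank Taylor│56 │$2223.85     
NYC   │High    │Bob Brown   │53 │$2852.43     
Tokyo │Medium  │Alice Davis │40 │$88.07       
Berlin│Medium  │Hank Davis  │40 │$307.76      
Paris │High    │Frank Jones │26 │$4540.09     
Paris │Low     │Carol Taylor│53 │$3941.00     
Tokyo │Medium  │Eve Taylor  │47 │$4884.95     
Tokyo │Low     │Alice Smith │36 │$1287.68     
Paris │Critical│Bob Taylor  │36 │$568.56      
                                              
                                              
                                              
                                              
                                              
                                              


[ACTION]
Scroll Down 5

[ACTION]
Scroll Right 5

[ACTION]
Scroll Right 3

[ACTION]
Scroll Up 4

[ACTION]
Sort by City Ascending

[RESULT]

City ▲│Level   │Name        │Age│Amount       
──────┼────────┼────────────┼───┼────────     
Berlin│Medium  │Hank Davis  │40 │$307.76      
NYC   │Critical│Grace Smith │28 │$3220.11     
NYC   │High    │Bob Brown   │53 │$2852.43     
Paris │High    │Frank Jones │26 │$4540.09     
Paris │Low     │Carol Taylor│53 │$3941.00     
Paris │Critical│Bob Taylor  │36 │$568.56      
Sydney│Low     │Dave Jones  │49 │$4386.29     
Sydney│High    │Frank Taylor│56 │$2223.85     
Tokyo │Low     │Frank Wilson│33 │$2716.43     
Tokyo │Low     │Dave Davis  │36 │$1672.82     
Tokyo │Medium  │Eve Davis   │25 │$3743.58     
Tokyo │Medium  │Alice Davis │40 │$88.07       
Tokyo │Medium  │Eve Taylor  │47 │$4884.95     
Tokyo │Low     │Alice Smith │36 │$1287.68     
                                              
                                              
                                              
                                              
                                              
                                              


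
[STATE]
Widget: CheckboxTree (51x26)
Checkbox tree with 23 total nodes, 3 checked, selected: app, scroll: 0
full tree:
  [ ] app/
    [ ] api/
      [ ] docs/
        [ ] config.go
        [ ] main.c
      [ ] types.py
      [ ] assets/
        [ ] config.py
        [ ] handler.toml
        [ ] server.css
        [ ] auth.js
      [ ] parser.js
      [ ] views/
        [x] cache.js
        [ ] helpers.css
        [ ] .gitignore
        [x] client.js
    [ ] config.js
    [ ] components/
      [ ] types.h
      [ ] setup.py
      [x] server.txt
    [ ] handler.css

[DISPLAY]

>[-] app/                                          
   [-] api/                                        
     [ ] docs/                                     
       [ ] config.go                               
       [ ] main.c                                  
     [ ] types.py                                  
     [ ] assets/                                   
       [ ] config.py                               
       [ ] handler.toml                            
       [ ] server.css                              
       [ ] auth.js                                 
     [ ] parser.js                                 
     [-] views/                                    
       [x] cache.js                                
       [ ] helpers.css                             
       [ ] .gitignore                              
       [x] client.js                               
   [ ] config.js                                   
   [-] components/                                 
     [ ] types.h                                   
     [ ] setup.py                                  
     [x] server.txt                                
   [ ] handler.css                                 
                                                   
                                                   
                                                   


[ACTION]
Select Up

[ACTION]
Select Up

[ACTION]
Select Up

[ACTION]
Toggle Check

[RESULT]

>[x] app/                                          
   [x] api/                                        
     [x] docs/                                     
       [x] config.go                               
       [x] main.c                                  
     [x] types.py                                  
     [x] assets/                                   
       [x] config.py                               
       [x] handler.toml                            
       [x] server.css                              
       [x] auth.js                                 
     [x] parser.js                                 
     [x] views/                                    
       [x] cache.js                                
       [x] helpers.css                             
       [x] .gitignore                              
       [x] client.js                               
   [x] config.js                                   
   [x] components/                                 
     [x] types.h                                   
     [x] setup.py                                  
     [x] server.txt                                
   [x] handler.css                                 
                                                   
                                                   
                                                   


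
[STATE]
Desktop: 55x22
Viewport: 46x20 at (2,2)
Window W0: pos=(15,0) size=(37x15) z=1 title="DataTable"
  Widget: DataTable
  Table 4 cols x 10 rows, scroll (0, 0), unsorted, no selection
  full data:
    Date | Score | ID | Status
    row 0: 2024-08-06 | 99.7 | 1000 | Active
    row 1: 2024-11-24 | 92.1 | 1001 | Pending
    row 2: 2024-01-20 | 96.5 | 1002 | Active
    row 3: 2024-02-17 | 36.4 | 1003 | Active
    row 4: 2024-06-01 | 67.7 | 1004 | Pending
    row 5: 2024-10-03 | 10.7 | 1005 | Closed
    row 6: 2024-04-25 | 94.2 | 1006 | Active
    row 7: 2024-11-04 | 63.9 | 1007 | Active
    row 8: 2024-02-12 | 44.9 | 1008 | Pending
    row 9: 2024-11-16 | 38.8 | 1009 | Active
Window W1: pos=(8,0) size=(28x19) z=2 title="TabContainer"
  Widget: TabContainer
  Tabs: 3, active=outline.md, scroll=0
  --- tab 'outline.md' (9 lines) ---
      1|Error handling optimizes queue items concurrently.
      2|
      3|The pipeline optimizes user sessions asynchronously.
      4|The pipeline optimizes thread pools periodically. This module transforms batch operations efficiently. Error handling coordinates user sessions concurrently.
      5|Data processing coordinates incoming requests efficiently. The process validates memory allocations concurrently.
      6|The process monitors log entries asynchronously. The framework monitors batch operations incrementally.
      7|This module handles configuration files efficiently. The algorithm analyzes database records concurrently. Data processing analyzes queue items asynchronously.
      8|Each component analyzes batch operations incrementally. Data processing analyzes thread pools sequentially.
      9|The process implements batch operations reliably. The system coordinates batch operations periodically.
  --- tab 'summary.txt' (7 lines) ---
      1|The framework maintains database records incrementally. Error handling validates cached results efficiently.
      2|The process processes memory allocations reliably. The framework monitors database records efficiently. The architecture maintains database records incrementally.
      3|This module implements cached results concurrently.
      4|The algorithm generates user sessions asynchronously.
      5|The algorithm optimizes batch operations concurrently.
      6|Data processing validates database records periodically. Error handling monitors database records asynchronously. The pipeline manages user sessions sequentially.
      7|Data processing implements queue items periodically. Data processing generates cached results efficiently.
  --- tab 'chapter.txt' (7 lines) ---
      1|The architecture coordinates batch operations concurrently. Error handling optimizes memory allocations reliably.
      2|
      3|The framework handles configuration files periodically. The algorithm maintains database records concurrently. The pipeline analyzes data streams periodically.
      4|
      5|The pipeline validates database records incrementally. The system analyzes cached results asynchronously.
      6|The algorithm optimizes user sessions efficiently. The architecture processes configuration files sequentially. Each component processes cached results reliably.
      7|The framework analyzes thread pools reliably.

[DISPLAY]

      ┠──────────────────────────┨────────────
      ┃[outline.md]│ summary.txt ┃ │Status    
      ┃──────────────────────────┃─┼───────   
      ┃Error handling optimizes q┃0│Active    
      ┃                          ┃1│Pending   
      ┃The pipeline optimizes use┃2│Active    
      ┃The pipeline optimizes thr┃3│Active    
      ┃Data processing coordinate┃4│Pending   
      ┃The process monitors log e┃5│Closed    
      ┃This module handles config┃6│Active    
      ┃Each component analyzes ba┃7│Active    
      ┃The process implements bat┃8│Pending   
      ┃                          ┃━━━━━━━━━━━━
      ┃                          ┃            
      ┃                          ┃            
      ┃                          ┃            
      ┗━━━━━━━━━━━━━━━━━━━━━━━━━━┛            
                                              
                                              
                                              


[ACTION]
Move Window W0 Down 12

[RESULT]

      ┠──────────────────────────┨            
      ┃[outline.md]│ summary.txt ┃            
      ┃──────────────────────────┃            
      ┃Error handling optimizes q┃            
      ┃                          ┃            
      ┃The pipeline optimizes use┃━━━━━━━━━━━━
      ┃The pipeline optimizes thr┃            
      ┃Data processing coordinate┃────────────
      ┃The process monitors log e┃ │Status    
      ┃This module handles config┃─┼───────   
      ┃Each component analyzes ba┃0│Active    
      ┃The process implements bat┃1│Pending   
      ┃                          ┃2│Active    
      ┃                          ┃3│Active    
      ┃                          ┃4│Pending   
      ┃                          ┃5│Closed    
      ┗━━━━━━━━━━━━━━━━━━━━━━━━━━┛6│Active    
             ┃2024-11-04│63.9 │1007│Active    
             ┃2024-02-12│44.9 │1008│Pending   
             ┗━━━━━━━━━━━━━━━━━━━━━━━━━━━━━━━━


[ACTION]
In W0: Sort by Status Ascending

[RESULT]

      ┠──────────────────────────┨            
      ┃[outline.md]│ summary.txt ┃            
      ┃──────────────────────────┃            
      ┃Error handling optimizes q┃            
      ┃                          ┃            
      ┃The pipeline optimizes use┃━━━━━━━━━━━━
      ┃The pipeline optimizes thr┃            
      ┃Data processing coordinate┃────────────
      ┃The process monitors log e┃ │Status▲   
      ┃This module handles config┃─┼───────   
      ┃Each component analyzes ba┃0│Active    
      ┃The process implements bat┃2│Active    
      ┃                          ┃3│Active    
      ┃                          ┃6│Active    
      ┃                          ┃7│Active    
      ┃                          ┃9│Active    
      ┗━━━━━━━━━━━━━━━━━━━━━━━━━━┛5│Closed    
             ┃2024-11-24│92.1 │1001│Pending   
             ┃2024-06-01│67.7 │1004│Pending   
             ┗━━━━━━━━━━━━━━━━━━━━━━━━━━━━━━━━


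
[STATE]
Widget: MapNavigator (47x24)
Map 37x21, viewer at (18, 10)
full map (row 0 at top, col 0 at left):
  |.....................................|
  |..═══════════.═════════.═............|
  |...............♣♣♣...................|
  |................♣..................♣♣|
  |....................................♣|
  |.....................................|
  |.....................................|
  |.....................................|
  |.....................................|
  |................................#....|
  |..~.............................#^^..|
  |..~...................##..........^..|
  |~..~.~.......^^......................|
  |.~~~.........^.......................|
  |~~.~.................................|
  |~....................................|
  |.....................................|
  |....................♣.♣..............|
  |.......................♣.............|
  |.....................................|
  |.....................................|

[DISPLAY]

                                               
                                               
     .....................................     
     ..═══════════.═════════.═............     
     ...............♣♣♣...................     
     ................♣..................♣♣     
     ....................................♣     
     .....................................     
     .....................................     
     .....................................     
     .....................................     
     ................................#....     
     ..~...............@.............#^^..     
     ..~...................##..........^..     
     ~..~.~.......^^......................     
     .~~~.........^.......................     
     ~~.~.................................     
     ~....................................     
     .....................................     
     ....................♣.♣..............     
     .......................♣.............     
     .....................................     
     .....................................     
                                               


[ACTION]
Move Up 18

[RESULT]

                                               
                                               
                                               
                                               
                                               
                                               
                                               
                                               
                                               
                                               
                                               
                                               
     ..................@..................     
     ..═══════════.═════════.═............     
     ...............♣♣♣...................     
     ................♣..................♣♣     
     ....................................♣     
     .....................................     
     .....................................     
     .....................................     
     .....................................     
     ................................#....     
     ..~.............................#^^..     
     ..~...................##..........^..     


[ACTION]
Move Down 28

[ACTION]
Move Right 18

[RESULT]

........................                       
...................#....                       
...................#^^..                       
.........##..........^..                       
^^......................                       
^.......................                       
........................                       
........................                       
........................                       
.......♣.♣..............                       
..........♣.............                       
........................                       
.......................@                       
                                               
                                               
                                               
                                               
                                               
                                               
                                               
                                               
                                               
                                               
                                               


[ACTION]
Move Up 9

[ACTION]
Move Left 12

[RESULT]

                                               
....................................           
.═══════════.═════════.═............           
..............♣♣♣...................           
...............♣..................♣♣           
...................................♣           
....................................           
....................................           
....................................           
....................................           
...............................#....           
.~.............................#^^..           
.~...................##@.........^..           
..~.~.......^^......................           
~~~.........^.......................           
~.~.................................           
....................................           
....................................           
...................♣.♣..............           
......................♣.............           
....................................           
....................................           
                                               
                                               


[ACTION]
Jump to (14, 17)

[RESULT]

         ..................................... 
         ..................................... 
         ..................................... 
         ..................................... 
         ................................#.... 
         ..~.............................#^^.. 
         ..~...................##..........^.. 
         ~..~.~.......^^...................... 
         .~~~.........^....................... 
         ~~.~................................. 
         ~.................................... 
         ..................................... 
         ..............@.....♣.♣.............. 
         .......................♣............. 
         ..................................... 
         ..................................... 
                                               
                                               
                                               
                                               
                                               
                                               
                                               
                                               
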